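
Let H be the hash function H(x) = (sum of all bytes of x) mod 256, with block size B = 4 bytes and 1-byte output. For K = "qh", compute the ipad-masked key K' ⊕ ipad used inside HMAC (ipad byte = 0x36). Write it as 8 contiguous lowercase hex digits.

Key "qh" = 71 68 is 2 bytes ≤ B = 4; zero-pad to 4 bytes: K' = 71 68 00 00.
XOR each byte with 0x36: 71⊕36=47, 68⊕36=5e, 00⊕36=36, 00⊕36=36.

475e3636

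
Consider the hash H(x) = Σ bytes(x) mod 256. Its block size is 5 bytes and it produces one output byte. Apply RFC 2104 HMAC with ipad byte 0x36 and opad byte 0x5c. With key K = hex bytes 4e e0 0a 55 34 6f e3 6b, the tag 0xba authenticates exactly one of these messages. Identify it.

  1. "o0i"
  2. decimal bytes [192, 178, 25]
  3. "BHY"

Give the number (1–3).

Key hex bytes 4e e0 0a 55 34 6f e3 6b is 8 bytes > B = 5, so hash it first: H(key) = 7e, then zero-pad to 5 bytes: K' = 7e 00 00 00 00.
K' ⊕ ipad = 48 36 36 36 36; K' ⊕ opad = 22 5c 5c 5c 5c.
m1: inner = H(48 36 36 36 36 6f 30 69) = 28; tag = H(22 5c 5c 5c 5c 28) = ba ← matches
m2: inner = H(48 36 36 36 36 c0 b2 19) = ab; tag = H(22 5c 5c 5c 5c ab) = 3d
m3: inner = H(48 36 36 36 36 42 48 59) = 03; tag = H(22 5c 5c 5c 5c 03) = 95

1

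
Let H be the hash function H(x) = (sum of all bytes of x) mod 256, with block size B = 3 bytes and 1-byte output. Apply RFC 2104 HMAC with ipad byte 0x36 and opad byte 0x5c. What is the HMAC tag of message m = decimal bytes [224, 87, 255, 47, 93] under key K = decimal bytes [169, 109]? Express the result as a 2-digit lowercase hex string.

Key decimal bytes [169, 109] = a9 6d is 2 bytes ≤ B = 3; zero-pad to 3 bytes: K' = a9 6d 00.
K' ⊕ ipad = 9f 5b 36.  K' ⊕ opad = f5 31 5c.
Inner input = (K'⊕ipad) ∥ m = 9f 5b 36 ∥ e0 57 ff 2f 5d.
Inner hash: sum = 159+91+54+224+87+255+47+93 = 1010; mod 256 = 242 → f2.
Outer input = (K'⊕opad) ∥ inner = f5 31 5c ∥ f2.
Outer hash (tag): sum = 245+49+92+242 = 628; mod 256 = 116 → 74.

74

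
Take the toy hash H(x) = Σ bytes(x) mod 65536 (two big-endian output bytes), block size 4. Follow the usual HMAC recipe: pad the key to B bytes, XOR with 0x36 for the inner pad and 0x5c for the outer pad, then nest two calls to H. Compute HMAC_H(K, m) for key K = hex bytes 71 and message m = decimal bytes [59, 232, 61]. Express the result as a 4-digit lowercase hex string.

Key hex bytes 71 is 1 byte ≤ B = 4; zero-pad to 4 bytes: K' = 71 00 00 00.
K' ⊕ ipad = 47 36 36 36.  K' ⊕ opad = 2d 5c 5c 5c.
Inner input = (K'⊕ipad) ∥ m = 47 36 36 36 ∥ 3b e8 3d.
Inner hash: sum = 71+54+54+54+59+232+61 = 585 → 02 49.
Outer input = (K'⊕opad) ∥ inner = 2d 5c 5c 5c ∥ 02 49.
Outer hash (tag): sum = 45+92+92+92+2+73 = 396 → 01 8c.

018c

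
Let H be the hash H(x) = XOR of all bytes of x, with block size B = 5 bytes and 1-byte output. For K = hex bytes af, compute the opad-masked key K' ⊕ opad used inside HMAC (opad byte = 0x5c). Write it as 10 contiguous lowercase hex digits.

f35c5c5c5c

Key hex bytes af is 1 byte ≤ B = 5; zero-pad to 5 bytes: K' = af 00 00 00 00.
XOR each byte with 0x5c: af⊕5c=f3, 00⊕5c=5c, 00⊕5c=5c, 00⊕5c=5c, 00⊕5c=5c.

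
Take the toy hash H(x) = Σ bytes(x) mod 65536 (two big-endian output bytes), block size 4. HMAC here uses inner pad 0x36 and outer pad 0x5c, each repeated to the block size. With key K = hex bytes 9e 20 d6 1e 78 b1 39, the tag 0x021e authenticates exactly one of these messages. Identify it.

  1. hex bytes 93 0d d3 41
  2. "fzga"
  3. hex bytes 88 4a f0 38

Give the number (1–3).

3

Key hex bytes 9e 20 d6 1e 78 b1 39 is 7 bytes > B = 4, so hash it first: H(key) = 03 14, then zero-pad to 4 bytes: K' = 03 14 00 00.
K' ⊕ ipad = 35 22 36 36; K' ⊕ opad = 5f 48 5c 5c.
m1: inner = H(35 22 36 36 93 0d d3 41) = 02 77; tag = H(5f 48 5c 5c 02 77) = 01d8
m2: inner = H(35 22 36 36 66 7a 67 61) = 02 6b; tag = H(5f 48 5c 5c 02 6b) = 01cc
m3: inner = H(35 22 36 36 88 4a f0 38) = 02 bd; tag = H(5f 48 5c 5c 02 bd) = 021e ← matches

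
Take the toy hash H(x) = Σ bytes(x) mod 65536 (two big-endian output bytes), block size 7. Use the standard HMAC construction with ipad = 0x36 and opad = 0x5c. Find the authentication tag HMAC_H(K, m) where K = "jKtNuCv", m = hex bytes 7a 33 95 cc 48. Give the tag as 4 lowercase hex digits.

Key "jKtNuCv" = 6a 4b 74 4e 75 43 76 is exactly B = 7 bytes: K' = 6a 4b 74 4e 75 43 76.
K' ⊕ ipad = 5c 7d 42 78 43 75 40.  K' ⊕ opad = 36 17 28 12 29 1f 2a.
Inner input = (K'⊕ipad) ∥ m = 5c 7d 42 78 43 75 40 ∥ 7a 33 95 cc 48.
Inner hash: sum = 92+125+66+120+67+117+64+122+51+149+204+72 = 1249 → 04 e1.
Outer input = (K'⊕opad) ∥ inner = 36 17 28 12 29 1f 2a ∥ 04 e1.
Outer hash (tag): sum = 54+23+40+18+41+31+42+4+225 = 478 → 01 de.

01de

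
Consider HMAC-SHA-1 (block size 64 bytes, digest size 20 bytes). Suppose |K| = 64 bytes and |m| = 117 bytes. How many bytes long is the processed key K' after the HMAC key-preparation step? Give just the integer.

64

Key is 64 ≤ 64 bytes, zero-padded: |K'| = 64.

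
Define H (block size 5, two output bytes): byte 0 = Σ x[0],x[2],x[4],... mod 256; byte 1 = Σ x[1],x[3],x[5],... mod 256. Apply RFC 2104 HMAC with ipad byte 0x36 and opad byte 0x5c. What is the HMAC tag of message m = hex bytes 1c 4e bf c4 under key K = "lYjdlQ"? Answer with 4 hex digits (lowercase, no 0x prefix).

Key "lYjdlQ" = 6c 59 6a 64 6c 51 is 6 bytes > B = 5, so hash it first: H(key) = 42 0e, then zero-pad to 5 bytes: K' = 42 0e 00 00 00.
K' ⊕ ipad = 74 38 36 36 36.  K' ⊕ opad = 1e 52 5c 5c 5c.
Inner input = (K'⊕ipad) ∥ m = 74 38 36 36 36 ∥ 1c 4e bf c4.
Inner hash: even-index sum = 498 mod 256 = 242; odd-index sum = 329 mod 256 = 73 → f2 49.
Outer input = (K'⊕opad) ∥ inner = 1e 52 5c 5c 5c ∥ f2 49.
Outer hash (tag): even-index sum = 287 mod 256 = 31; odd-index sum = 416 mod 256 = 160 → 1f a0.

1fa0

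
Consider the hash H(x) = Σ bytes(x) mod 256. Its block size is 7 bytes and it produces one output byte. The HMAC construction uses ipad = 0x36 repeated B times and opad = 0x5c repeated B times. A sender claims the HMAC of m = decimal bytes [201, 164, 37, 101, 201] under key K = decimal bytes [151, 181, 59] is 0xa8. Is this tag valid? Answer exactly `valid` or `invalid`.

Key decimal bytes [151, 181, 59] = 97 b5 3b is 3 bytes ≤ B = 7; zero-pad to 7 bytes: K' = 97 b5 3b 00 00 00 00.
K' ⊕ ipad = a1 83 0d 36 36 36 36; K' ⊕ opad = cb e9 67 5c 5c 5c 5c.
Inner hash: sum = 161+131+13+54+54+54+54+201+164+37+101+201 = 1225; mod 256 = 201 → c9.
Outer hash (recomputed tag): sum = 203+233+103+92+92+92+92+201 = 1108; mod 256 = 84 → 54.
Recomputed tag = 54; claimed = a8 → mismatch.

invalid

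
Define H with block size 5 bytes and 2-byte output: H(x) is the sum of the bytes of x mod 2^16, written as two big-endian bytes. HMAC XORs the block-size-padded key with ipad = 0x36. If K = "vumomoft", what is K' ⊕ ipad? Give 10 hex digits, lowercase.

354b363636

Key "vumomoft" = 76 75 6d 6f 6d 6f 66 74 is 8 bytes > B = 5, so hash it first: H(key) = 03 7d, then zero-pad to 5 bytes: K' = 03 7d 00 00 00.
XOR each byte with 0x36: 03⊕36=35, 7d⊕36=4b, 00⊕36=36, 00⊕36=36, 00⊕36=36.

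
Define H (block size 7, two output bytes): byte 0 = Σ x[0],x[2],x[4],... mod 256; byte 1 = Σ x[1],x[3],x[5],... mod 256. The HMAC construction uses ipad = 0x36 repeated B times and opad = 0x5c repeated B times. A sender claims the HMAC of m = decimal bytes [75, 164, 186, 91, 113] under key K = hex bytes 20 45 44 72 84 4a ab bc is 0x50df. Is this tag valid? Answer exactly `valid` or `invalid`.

valid

Key hex bytes 20 45 44 72 84 4a ab bc is 8 bytes > B = 7, so hash it first: H(key) = 93 bd, then zero-pad to 7 bytes: K' = 93 bd 00 00 00 00 00.
K' ⊕ ipad = a5 8b 36 36 36 36 36; K' ⊕ opad = cf e1 5c 5c 5c 5c 5c.
Inner hash: even-index sum = 582 mod 256 = 70; odd-index sum = 621 mod 256 = 109 → 46 6d.
Outer hash (recomputed tag): even-index sum = 592 mod 256 = 80; odd-index sum = 479 mod 256 = 223 → 50 df.
Recomputed tag = 50df; claimed = 50df → match.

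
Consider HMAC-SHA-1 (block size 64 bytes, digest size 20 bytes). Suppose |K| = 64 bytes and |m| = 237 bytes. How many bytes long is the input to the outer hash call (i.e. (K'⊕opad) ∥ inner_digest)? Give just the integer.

Key is 64 ≤ 64 bytes, zero-padded: |K'| = 64.
Outer input = (K'⊕opad) ∥ H(inner) → 64 + 20 = 84 bytes.

84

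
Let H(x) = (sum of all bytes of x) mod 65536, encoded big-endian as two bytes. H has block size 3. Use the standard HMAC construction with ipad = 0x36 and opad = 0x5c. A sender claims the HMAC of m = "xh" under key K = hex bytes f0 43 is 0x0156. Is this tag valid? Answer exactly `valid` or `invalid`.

Key hex bytes f0 43 is 2 bytes ≤ B = 3; zero-pad to 3 bytes: K' = f0 43 00.
K' ⊕ ipad = c6 75 36; K' ⊕ opad = ac 1f 5c.
Inner hash: sum = 198+117+54+120+104 = 593 → 02 51.
Outer hash (recomputed tag): sum = 172+31+92+2+81 = 378 → 01 7a.
Recomputed tag = 017a; claimed = 0156 → mismatch.

invalid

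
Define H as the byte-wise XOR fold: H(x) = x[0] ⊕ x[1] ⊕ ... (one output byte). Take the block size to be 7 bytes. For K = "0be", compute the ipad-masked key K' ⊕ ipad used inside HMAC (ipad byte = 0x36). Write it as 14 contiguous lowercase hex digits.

06545336363636

Key "0be" = 30 62 65 is 3 bytes ≤ B = 7; zero-pad to 7 bytes: K' = 30 62 65 00 00 00 00.
XOR each byte with 0x36: 30⊕36=06, 62⊕36=54, 65⊕36=53, 00⊕36=36, 00⊕36=36, 00⊕36=36, 00⊕36=36.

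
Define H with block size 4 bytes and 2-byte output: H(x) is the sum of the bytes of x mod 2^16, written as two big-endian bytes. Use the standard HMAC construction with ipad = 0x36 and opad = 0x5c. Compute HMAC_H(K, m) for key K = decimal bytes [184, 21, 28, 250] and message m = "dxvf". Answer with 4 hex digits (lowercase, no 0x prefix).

0275

Key decimal bytes [184, 21, 28, 250] = b8 15 1c fa is exactly B = 4 bytes: K' = b8 15 1c fa.
K' ⊕ ipad = 8e 23 2a cc.  K' ⊕ opad = e4 49 40 a6.
Inner input = (K'⊕ipad) ∥ m = 8e 23 2a cc ∥ 64 78 76 66.
Inner hash: sum = 142+35+42+204+100+120+118+102 = 863 → 03 5f.
Outer input = (K'⊕opad) ∥ inner = e4 49 40 a6 ∥ 03 5f.
Outer hash (tag): sum = 228+73+64+166+3+95 = 629 → 02 75.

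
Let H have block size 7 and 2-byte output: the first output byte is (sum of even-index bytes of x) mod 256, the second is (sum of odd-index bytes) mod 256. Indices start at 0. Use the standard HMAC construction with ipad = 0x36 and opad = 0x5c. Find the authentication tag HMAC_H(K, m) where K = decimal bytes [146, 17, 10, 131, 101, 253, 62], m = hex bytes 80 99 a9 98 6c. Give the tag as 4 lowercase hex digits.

Key decimal bytes [146, 17, 10, 131, 101, 253, 62] = 92 11 0a 83 65 fd 3e is exactly B = 7 bytes: K' = 92 11 0a 83 65 fd 3e.
K' ⊕ ipad = a4 27 3c b5 53 cb 08.  K' ⊕ opad = ce 4d 56 df 39 a1 62.
Inner input = (K'⊕ipad) ∥ m = a4 27 3c b5 53 cb 08 ∥ 80 99 a9 98 6c.
Inner hash: even-index sum = 620 mod 256 = 108; odd-index sum = 828 mod 256 = 60 → 6c 3c.
Outer input = (K'⊕opad) ∥ inner = ce 4d 56 df 39 a1 62 ∥ 6c 3c.
Outer hash (tag): even-index sum = 507 mod 256 = 251; odd-index sum = 569 mod 256 = 57 → fb 39.

fb39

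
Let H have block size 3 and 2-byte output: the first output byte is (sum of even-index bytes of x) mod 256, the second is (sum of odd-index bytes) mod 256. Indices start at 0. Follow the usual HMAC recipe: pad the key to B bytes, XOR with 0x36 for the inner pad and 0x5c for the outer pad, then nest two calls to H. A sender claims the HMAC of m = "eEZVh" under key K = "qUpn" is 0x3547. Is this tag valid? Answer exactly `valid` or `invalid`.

Key "qUpn" = 71 55 70 6e is 4 bytes > B = 3, so hash it first: H(key) = e1 c3, then zero-pad to 3 bytes: K' = e1 c3 00.
K' ⊕ ipad = d7 f5 36; K' ⊕ opad = bd 9f 5c.
Inner hash: even-index sum = 424 mod 256 = 168; odd-index sum = 540 mod 256 = 28 → a8 1c.
Outer hash (recomputed tag): even-index sum = 309 mod 256 = 53; odd-index sum = 327 mod 256 = 71 → 35 47.
Recomputed tag = 3547; claimed = 3547 → match.

valid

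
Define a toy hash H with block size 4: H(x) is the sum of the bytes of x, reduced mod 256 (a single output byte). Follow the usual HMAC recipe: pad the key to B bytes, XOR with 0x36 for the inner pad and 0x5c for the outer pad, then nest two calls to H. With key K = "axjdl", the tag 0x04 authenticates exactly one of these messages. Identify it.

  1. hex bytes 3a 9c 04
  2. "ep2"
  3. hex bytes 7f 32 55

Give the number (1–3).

Key "axjdl" = 61 78 6a 64 6c is 5 bytes > B = 4, so hash it first: H(key) = 13, then zero-pad to 4 bytes: K' = 13 00 00 00.
K' ⊕ ipad = 25 36 36 36; K' ⊕ opad = 4f 5c 5c 5c.
m1: inner = H(25 36 36 36 3a 9c 04) = a1; tag = H(4f 5c 5c 5c a1) = 04 ← matches
m2: inner = H(25 36 36 36 65 70 32) = ce; tag = H(4f 5c 5c 5c ce) = 31
m3: inner = H(25 36 36 36 7f 32 55) = cd; tag = H(4f 5c 5c 5c cd) = 30

1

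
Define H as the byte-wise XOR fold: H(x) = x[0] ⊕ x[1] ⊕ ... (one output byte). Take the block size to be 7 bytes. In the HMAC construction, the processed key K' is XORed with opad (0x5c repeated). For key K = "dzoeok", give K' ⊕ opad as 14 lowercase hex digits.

3826333933375c

Key "dzoeok" = 64 7a 6f 65 6f 6b is 6 bytes ≤ B = 7; zero-pad to 7 bytes: K' = 64 7a 6f 65 6f 6b 00.
XOR each byte with 0x5c: 64⊕5c=38, 7a⊕5c=26, 6f⊕5c=33, 65⊕5c=39, 6f⊕5c=33, 6b⊕5c=37, 00⊕5c=5c.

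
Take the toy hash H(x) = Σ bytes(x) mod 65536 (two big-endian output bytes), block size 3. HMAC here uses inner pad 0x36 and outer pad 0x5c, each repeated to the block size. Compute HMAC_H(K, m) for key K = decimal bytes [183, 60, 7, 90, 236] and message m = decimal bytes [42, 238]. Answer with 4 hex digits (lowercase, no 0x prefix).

Key decimal bytes [183, 60, 7, 90, 236] = b7 3c 07 5a ec is 5 bytes > B = 3, so hash it first: H(key) = 02 40, then zero-pad to 3 bytes: K' = 02 40 00.
K' ⊕ ipad = 34 76 36.  K' ⊕ opad = 5e 1c 5c.
Inner input = (K'⊕ipad) ∥ m = 34 76 36 ∥ 2a ee.
Inner hash: sum = 52+118+54+42+238 = 504 → 01 f8.
Outer input = (K'⊕opad) ∥ inner = 5e 1c 5c ∥ 01 f8.
Outer hash (tag): sum = 94+28+92+1+248 = 463 → 01 cf.

01cf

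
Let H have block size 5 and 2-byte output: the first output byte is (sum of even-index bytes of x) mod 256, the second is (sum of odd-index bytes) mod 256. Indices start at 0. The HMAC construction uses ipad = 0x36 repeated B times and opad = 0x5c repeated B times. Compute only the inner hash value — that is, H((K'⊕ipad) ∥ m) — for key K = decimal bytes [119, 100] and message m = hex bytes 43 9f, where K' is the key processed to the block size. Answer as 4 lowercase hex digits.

4ccb

Key decimal bytes [119, 100] = 77 64 is 2 bytes ≤ B = 5; zero-pad to 5 bytes: K' = 77 64 00 00 00.
K' ⊕ ipad = 41 52 36 36 36.
Inner input = 41 52 36 36 36 ∥ 43 9f.
Inner hash: even-index sum = 332 mod 256 = 76; odd-index sum = 203 mod 256 = 203 → 4c cb.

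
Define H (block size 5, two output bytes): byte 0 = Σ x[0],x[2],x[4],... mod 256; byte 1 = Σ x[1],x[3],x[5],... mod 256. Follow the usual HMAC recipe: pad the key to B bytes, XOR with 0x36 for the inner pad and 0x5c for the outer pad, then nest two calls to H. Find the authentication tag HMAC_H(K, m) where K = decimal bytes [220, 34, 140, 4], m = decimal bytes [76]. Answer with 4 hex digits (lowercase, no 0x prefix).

Key decimal bytes [220, 34, 140, 4] = dc 22 8c 04 is 4 bytes ≤ B = 5; zero-pad to 5 bytes: K' = dc 22 8c 04 00.
K' ⊕ ipad = ea 14 ba 32 36.  K' ⊕ opad = 80 7e d0 58 5c.
Inner input = (K'⊕ipad) ∥ m = ea 14 ba 32 36 ∥ 4c.
Inner hash: even-index sum = 474 mod 256 = 218; odd-index sum = 146 mod 256 = 146 → da 92.
Outer input = (K'⊕opad) ∥ inner = 80 7e d0 58 5c ∥ da 92.
Outer hash (tag): even-index sum = 574 mod 256 = 62; odd-index sum = 432 mod 256 = 176 → 3e b0.

3eb0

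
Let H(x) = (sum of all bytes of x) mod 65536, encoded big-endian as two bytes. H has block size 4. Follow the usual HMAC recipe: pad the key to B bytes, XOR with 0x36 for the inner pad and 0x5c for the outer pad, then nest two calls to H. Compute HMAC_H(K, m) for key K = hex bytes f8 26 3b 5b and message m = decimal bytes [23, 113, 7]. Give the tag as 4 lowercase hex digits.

Key hex bytes f8 26 3b 5b is exactly B = 4 bytes: K' = f8 26 3b 5b.
K' ⊕ ipad = ce 10 0d 6d.  K' ⊕ opad = a4 7a 67 07.
Inner input = (K'⊕ipad) ∥ m = ce 10 0d 6d ∥ 17 71 07.
Inner hash: sum = 206+16+13+109+23+113+7 = 487 → 01 e7.
Outer input = (K'⊕opad) ∥ inner = a4 7a 67 07 ∥ 01 e7.
Outer hash (tag): sum = 164+122+103+7+1+231 = 628 → 02 74.

0274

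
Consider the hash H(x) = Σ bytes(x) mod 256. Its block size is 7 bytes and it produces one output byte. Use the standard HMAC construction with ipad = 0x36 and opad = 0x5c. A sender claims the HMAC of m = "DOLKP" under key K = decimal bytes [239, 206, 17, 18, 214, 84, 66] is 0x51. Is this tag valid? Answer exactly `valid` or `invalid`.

invalid

Key decimal bytes [239, 206, 17, 18, 214, 84, 66] = ef ce 11 12 d6 54 42 is exactly B = 7 bytes: K' = ef ce 11 12 d6 54 42.
K' ⊕ ipad = d9 f8 27 24 e0 62 74; K' ⊕ opad = b3 92 4d 4e 8a 08 1e.
Inner hash: sum = 217+248+39+36+224+98+116+68+79+76+75+80 = 1356; mod 256 = 76 → 4c.
Outer hash (recomputed tag): sum = 179+146+77+78+138+8+30+76 = 732; mod 256 = 220 → dc.
Recomputed tag = dc; claimed = 51 → mismatch.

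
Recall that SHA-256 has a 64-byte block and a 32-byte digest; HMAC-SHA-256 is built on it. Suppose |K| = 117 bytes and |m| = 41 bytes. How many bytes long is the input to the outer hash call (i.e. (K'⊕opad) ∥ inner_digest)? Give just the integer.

96

Key is 117 > 64 bytes, so it is hashed to 32 bytes then zero-padded to 64: |K'| = 64.
Outer input = (K'⊕opad) ∥ H(inner) → 64 + 32 = 96 bytes.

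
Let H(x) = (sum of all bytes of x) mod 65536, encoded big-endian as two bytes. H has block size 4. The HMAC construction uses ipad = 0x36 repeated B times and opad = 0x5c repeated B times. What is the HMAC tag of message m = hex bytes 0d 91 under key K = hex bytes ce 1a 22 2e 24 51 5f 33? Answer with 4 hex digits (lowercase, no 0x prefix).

01c1

Key hex bytes ce 1a 22 2e 24 51 5f 33 is 8 bytes > B = 4, so hash it first: H(key) = 02 3f, then zero-pad to 4 bytes: K' = 02 3f 00 00.
K' ⊕ ipad = 34 09 36 36.  K' ⊕ opad = 5e 63 5c 5c.
Inner input = (K'⊕ipad) ∥ m = 34 09 36 36 ∥ 0d 91.
Inner hash: sum = 52+9+54+54+13+145 = 327 → 01 47.
Outer input = (K'⊕opad) ∥ inner = 5e 63 5c 5c ∥ 01 47.
Outer hash (tag): sum = 94+99+92+92+1+71 = 449 → 01 c1.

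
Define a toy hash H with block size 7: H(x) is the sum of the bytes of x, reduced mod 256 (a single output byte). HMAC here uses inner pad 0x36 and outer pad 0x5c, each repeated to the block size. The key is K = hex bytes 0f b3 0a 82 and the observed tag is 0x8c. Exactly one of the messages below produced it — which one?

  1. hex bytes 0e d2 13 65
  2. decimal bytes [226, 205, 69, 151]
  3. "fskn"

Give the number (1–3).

3

Key hex bytes 0f b3 0a 82 is 4 bytes ≤ B = 7; zero-pad to 7 bytes: K' = 0f b3 0a 82 00 00 00.
K' ⊕ ipad = 39 85 3c b4 36 36 36; K' ⊕ opad = 53 ef 56 de 5c 5c 5c.
m1: inner = H(39 85 3c b4 36 36 36 0e d2 13 65) = a8; tag = H(53 ef 56 de 5c 5c 5c a8) = 32
m2: inner = H(39 85 3c b4 36 36 36 e2 cd 45 97) = db; tag = H(53 ef 56 de 5c 5c 5c db) = 65
m3: inner = H(39 85 3c b4 36 36 36 66 73 6b 6e) = 02; tag = H(53 ef 56 de 5c 5c 5c 02) = 8c ← matches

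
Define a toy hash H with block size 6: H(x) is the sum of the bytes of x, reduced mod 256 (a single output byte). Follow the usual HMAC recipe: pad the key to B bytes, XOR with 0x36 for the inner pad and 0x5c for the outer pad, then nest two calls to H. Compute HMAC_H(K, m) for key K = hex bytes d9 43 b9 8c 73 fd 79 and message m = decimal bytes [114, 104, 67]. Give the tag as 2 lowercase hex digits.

Key hex bytes d9 43 b9 8c 73 fd 79 is 7 bytes > B = 6, so hash it first: H(key) = 4a, then zero-pad to 6 bytes: K' = 4a 00 00 00 00 00.
K' ⊕ ipad = 7c 36 36 36 36 36.  K' ⊕ opad = 16 5c 5c 5c 5c 5c.
Inner input = (K'⊕ipad) ∥ m = 7c 36 36 36 36 36 ∥ 72 68 43.
Inner hash: sum = 124+54+54+54+54+54+114+104+67 = 679; mod 256 = 167 → a7.
Outer input = (K'⊕opad) ∥ inner = 16 5c 5c 5c 5c 5c ∥ a7.
Outer hash (tag): sum = 22+92+92+92+92+92+167 = 649; mod 256 = 137 → 89.

89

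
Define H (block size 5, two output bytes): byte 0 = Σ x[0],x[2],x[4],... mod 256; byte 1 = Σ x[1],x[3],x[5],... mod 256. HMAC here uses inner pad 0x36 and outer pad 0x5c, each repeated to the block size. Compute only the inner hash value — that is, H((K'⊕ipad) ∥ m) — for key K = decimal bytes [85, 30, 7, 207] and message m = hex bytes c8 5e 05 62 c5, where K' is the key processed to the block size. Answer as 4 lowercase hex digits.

8ab3

Key decimal bytes [85, 30, 7, 207] = 55 1e 07 cf is 4 bytes ≤ B = 5; zero-pad to 5 bytes: K' = 55 1e 07 cf 00.
K' ⊕ ipad = 63 28 31 f9 36.
Inner input = 63 28 31 f9 36 ∥ c8 5e 05 62 c5.
Inner hash: even-index sum = 394 mod 256 = 138; odd-index sum = 691 mod 256 = 179 → 8a b3.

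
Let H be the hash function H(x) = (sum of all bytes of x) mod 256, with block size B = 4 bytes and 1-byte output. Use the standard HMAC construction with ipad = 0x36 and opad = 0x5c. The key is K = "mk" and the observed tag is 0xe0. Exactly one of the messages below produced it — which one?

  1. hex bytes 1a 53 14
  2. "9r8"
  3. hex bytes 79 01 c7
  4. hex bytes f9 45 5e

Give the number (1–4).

Key "mk" = 6d 6b is 2 bytes ≤ B = 4; zero-pad to 4 bytes: K' = 6d 6b 00 00.
K' ⊕ ipad = 5b 5d 36 36; K' ⊕ opad = 31 37 5c 5c.
m1: inner = H(5b 5d 36 36 1a 53 14) = a5; tag = H(31 37 5c 5c a5) = c5
m2: inner = H(5b 5d 36 36 39 72 38) = 07; tag = H(31 37 5c 5c 07) = 27
m3: inner = H(5b 5d 36 36 79 01 c7) = 65; tag = H(31 37 5c 5c 65) = 85
m4: inner = H(5b 5d 36 36 f9 45 5e) = c0; tag = H(31 37 5c 5c c0) = e0 ← matches

4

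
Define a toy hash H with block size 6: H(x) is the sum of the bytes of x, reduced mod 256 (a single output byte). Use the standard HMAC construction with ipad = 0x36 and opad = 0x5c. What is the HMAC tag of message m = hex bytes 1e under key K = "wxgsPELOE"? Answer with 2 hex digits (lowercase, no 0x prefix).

62

Key "wxgsPELOE" = 77 78 67 73 50 45 4c 4f 45 is 9 bytes > B = 6, so hash it first: H(key) = 3e, then zero-pad to 6 bytes: K' = 3e 00 00 00 00 00.
K' ⊕ ipad = 08 36 36 36 36 36.  K' ⊕ opad = 62 5c 5c 5c 5c 5c.
Inner input = (K'⊕ipad) ∥ m = 08 36 36 36 36 36 ∥ 1e.
Inner hash: sum = 8+54+54+54+54+54+30 = 308; mod 256 = 52 → 34.
Outer input = (K'⊕opad) ∥ inner = 62 5c 5c 5c 5c 5c ∥ 34.
Outer hash (tag): sum = 98+92+92+92+92+92+52 = 610; mod 256 = 98 → 62.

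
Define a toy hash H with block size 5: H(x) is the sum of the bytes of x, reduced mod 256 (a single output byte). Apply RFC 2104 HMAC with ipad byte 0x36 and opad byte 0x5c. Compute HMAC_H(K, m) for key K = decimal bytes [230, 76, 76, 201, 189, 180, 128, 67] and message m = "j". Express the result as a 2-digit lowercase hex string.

Key decimal bytes [230, 76, 76, 201, 189, 180, 128, 67] = e6 4c 4c c9 bd b4 80 43 is 8 bytes > B = 5, so hash it first: H(key) = 7b, then zero-pad to 5 bytes: K' = 7b 00 00 00 00.
K' ⊕ ipad = 4d 36 36 36 36.  K' ⊕ opad = 27 5c 5c 5c 5c.
Inner input = (K'⊕ipad) ∥ m = 4d 36 36 36 36 ∥ 6a.
Inner hash: sum = 77+54+54+54+54+106 = 399; mod 256 = 143 → 8f.
Outer input = (K'⊕opad) ∥ inner = 27 5c 5c 5c 5c ∥ 8f.
Outer hash (tag): sum = 39+92+92+92+92+143 = 550; mod 256 = 38 → 26.

26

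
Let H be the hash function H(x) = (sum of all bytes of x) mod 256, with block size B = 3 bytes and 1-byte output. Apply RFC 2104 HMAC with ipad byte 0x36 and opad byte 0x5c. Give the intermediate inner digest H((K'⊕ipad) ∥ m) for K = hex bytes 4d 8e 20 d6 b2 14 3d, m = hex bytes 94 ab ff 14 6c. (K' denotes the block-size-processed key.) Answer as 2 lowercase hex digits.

0c

Key hex bytes 4d 8e 20 d6 b2 14 3d is 7 bytes > B = 3, so hash it first: H(key) = d4, then zero-pad to 3 bytes: K' = d4 00 00.
K' ⊕ ipad = e2 36 36.
Inner input = e2 36 36 ∥ 94 ab ff 14 6c.
Inner hash: sum = 226+54+54+148+171+255+20+108 = 1036; mod 256 = 12 → 0c.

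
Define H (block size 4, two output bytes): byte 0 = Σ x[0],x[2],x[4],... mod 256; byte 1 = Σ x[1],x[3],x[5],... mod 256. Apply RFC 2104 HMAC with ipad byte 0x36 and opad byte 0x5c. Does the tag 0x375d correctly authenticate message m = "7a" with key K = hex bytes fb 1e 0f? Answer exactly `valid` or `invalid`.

Key hex bytes fb 1e 0f is 3 bytes ≤ B = 4; zero-pad to 4 bytes: K' = fb 1e 0f 00.
K' ⊕ ipad = cd 28 39 36; K' ⊕ opad = a7 42 53 5c.
Inner hash: even-index sum = 317 mod 256 = 61; odd-index sum = 191 mod 256 = 191 → 3d bf.
Outer hash (recomputed tag): even-index sum = 311 mod 256 = 55; odd-index sum = 349 mod 256 = 93 → 37 5d.
Recomputed tag = 375d; claimed = 375d → match.

valid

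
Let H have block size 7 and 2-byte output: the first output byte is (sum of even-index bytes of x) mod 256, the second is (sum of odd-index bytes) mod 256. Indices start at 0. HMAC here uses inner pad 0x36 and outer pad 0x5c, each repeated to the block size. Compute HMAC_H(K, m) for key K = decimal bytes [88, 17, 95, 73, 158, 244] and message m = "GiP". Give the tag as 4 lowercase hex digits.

2428

Key decimal bytes [88, 17, 95, 73, 158, 244] = 58 11 5f 49 9e f4 is 6 bytes ≤ B = 7; zero-pad to 7 bytes: K' = 58 11 5f 49 9e f4 00.
K' ⊕ ipad = 6e 27 69 7f a8 c2 36.  K' ⊕ opad = 04 4d 03 15 c2 a8 5c.
Inner input = (K'⊕ipad) ∥ m = 6e 27 69 7f a8 c2 36 ∥ 47 69 50.
Inner hash: even-index sum = 542 mod 256 = 30; odd-index sum = 511 mod 256 = 255 → 1e ff.
Outer input = (K'⊕opad) ∥ inner = 04 4d 03 15 c2 a8 5c ∥ 1e ff.
Outer hash (tag): even-index sum = 548 mod 256 = 36; odd-index sum = 296 mod 256 = 40 → 24 28.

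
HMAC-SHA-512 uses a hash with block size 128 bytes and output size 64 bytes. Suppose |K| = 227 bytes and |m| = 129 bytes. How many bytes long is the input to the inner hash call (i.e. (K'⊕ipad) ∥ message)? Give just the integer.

Key is 227 > 128 bytes, so it is hashed to 64 bytes then zero-padded to 128: |K'| = 128.
Inner input = (K'⊕ipad) ∥ m → 128 + 129 = 257 bytes.

257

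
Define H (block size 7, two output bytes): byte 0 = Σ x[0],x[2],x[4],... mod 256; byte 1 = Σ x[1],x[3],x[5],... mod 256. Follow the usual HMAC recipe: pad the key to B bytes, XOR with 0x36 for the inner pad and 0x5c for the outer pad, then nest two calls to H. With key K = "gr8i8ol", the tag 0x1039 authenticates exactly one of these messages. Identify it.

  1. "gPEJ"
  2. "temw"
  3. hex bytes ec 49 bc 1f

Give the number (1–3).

Key "gr8i8ol" = 67 72 38 69 38 6f 6c is exactly B = 7 bytes: K' = 67 72 38 69 38 6f 6c.
K' ⊕ ipad = 51 44 0e 5f 0e 59 5a; K' ⊕ opad = 3b 2e 64 35 64 33 30.
m1: inner = H(51 44 0e 5f 0e 59 5a 67 50 45 4a) = 61 a8; tag = H(3b 2e 64 35 64 33 30 61 a8) = dbf7
m2: inner = H(51 44 0e 5f 0e 59 5a 74 65 6d 77) = a3 dd; tag = H(3b 2e 64 35 64 33 30 a3 dd) = 1039 ← matches
m3: inner = H(51 44 0e 5f 0e 59 5a ec 49 bc 1f) = 2f a4; tag = H(3b 2e 64 35 64 33 30 2f a4) = d7c5

2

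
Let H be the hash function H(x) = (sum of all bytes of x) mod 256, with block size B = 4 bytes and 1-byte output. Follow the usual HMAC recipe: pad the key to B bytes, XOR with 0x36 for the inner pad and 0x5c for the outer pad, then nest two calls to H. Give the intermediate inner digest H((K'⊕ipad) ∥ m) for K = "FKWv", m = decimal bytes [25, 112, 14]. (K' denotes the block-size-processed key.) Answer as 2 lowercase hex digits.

25

Key "FKWv" = 46 4b 57 76 is exactly B = 4 bytes: K' = 46 4b 57 76.
K' ⊕ ipad = 70 7d 61 40.
Inner input = 70 7d 61 40 ∥ 19 70 0e.
Inner hash: sum = 112+125+97+64+25+112+14 = 549; mod 256 = 37 → 25.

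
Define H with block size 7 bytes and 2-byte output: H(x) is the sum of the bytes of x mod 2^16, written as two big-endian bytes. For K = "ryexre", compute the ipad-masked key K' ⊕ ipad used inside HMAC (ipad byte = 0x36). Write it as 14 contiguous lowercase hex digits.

444f534e445336

Key "ryexre" = 72 79 65 78 72 65 is 6 bytes ≤ B = 7; zero-pad to 7 bytes: K' = 72 79 65 78 72 65 00.
XOR each byte with 0x36: 72⊕36=44, 79⊕36=4f, 65⊕36=53, 78⊕36=4e, 72⊕36=44, 65⊕36=53, 00⊕36=36.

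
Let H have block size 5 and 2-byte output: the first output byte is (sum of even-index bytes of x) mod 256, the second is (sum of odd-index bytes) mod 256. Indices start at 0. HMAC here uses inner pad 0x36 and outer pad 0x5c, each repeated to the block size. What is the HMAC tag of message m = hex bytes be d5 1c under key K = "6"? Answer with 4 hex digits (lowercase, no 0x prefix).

Key "6" = 36 is 1 byte ≤ B = 5; zero-pad to 5 bytes: K' = 36 00 00 00 00.
K' ⊕ ipad = 00 36 36 36 36.  K' ⊕ opad = 6a 5c 5c 5c 5c.
Inner input = (K'⊕ipad) ∥ m = 00 36 36 36 36 ∥ be d5 1c.
Inner hash: even-index sum = 321 mod 256 = 65; odd-index sum = 326 mod 256 = 70 → 41 46.
Outer input = (K'⊕opad) ∥ inner = 6a 5c 5c 5c 5c ∥ 41 46.
Outer hash (tag): even-index sum = 360 mod 256 = 104; odd-index sum = 249 mod 256 = 249 → 68 f9.

68f9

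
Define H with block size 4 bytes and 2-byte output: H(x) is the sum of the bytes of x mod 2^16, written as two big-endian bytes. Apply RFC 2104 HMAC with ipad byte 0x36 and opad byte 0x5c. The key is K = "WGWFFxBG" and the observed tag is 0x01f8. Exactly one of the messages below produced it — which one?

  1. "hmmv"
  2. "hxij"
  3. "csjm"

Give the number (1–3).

3

Key "WGWFFxBG" = 57 47 57 46 46 78 42 47 is 8 bytes > B = 4, so hash it first: H(key) = 02 82, then zero-pad to 4 bytes: K' = 02 82 00 00.
K' ⊕ ipad = 34 b4 36 36; K' ⊕ opad = 5e de 5c 5c.
m1: inner = H(34 b4 36 36 68 6d 6d 76) = 03 0c; tag = H(5e de 5c 5c 03 0c) = 0203
m2: inner = H(34 b4 36 36 68 78 69 6a) = 03 07; tag = H(5e de 5c 5c 03 07) = 01fe
m3: inner = H(34 b4 36 36 63 73 6a 6d) = 03 01; tag = H(5e de 5c 5c 03 01) = 01f8 ← matches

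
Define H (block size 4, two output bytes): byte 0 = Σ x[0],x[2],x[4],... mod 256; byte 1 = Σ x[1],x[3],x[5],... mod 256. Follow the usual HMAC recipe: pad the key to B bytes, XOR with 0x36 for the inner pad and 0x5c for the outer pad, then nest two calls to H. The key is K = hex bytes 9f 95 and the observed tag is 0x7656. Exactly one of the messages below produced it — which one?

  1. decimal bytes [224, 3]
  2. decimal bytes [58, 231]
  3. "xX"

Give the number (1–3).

3

Key hex bytes 9f 95 is 2 bytes ≤ B = 4; zero-pad to 4 bytes: K' = 9f 95 00 00.
K' ⊕ ipad = a9 a3 36 36; K' ⊕ opad = c3 c9 5c 5c.
m1: inner = H(a9 a3 36 36 e0 03) = bf dc; tag = H(c3 c9 5c 5c bf dc) = de01
m2: inner = H(a9 a3 36 36 3a e7) = 19 c0; tag = H(c3 c9 5c 5c 19 c0) = 38e5
m3: inner = H(a9 a3 36 36 78 58) = 57 31; tag = H(c3 c9 5c 5c 57 31) = 7656 ← matches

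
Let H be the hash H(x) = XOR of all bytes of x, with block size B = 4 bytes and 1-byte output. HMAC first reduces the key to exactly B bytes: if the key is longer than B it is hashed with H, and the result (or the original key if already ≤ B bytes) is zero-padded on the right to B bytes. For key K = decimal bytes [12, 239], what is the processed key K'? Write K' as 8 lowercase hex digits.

0cef0000

Key decimal bytes [12, 239] = 0c ef is 2 bytes ≤ B = 4; zero-pad to 4 bytes: K' = 0c ef 00 00.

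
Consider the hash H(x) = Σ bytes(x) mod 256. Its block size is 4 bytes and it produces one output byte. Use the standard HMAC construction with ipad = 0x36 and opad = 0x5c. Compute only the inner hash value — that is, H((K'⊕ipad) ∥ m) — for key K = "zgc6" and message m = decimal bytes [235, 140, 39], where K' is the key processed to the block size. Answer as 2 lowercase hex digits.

Key "zgc6" = 7a 67 63 36 is exactly B = 4 bytes: K' = 7a 67 63 36.
K' ⊕ ipad = 4c 51 55 00.
Inner input = 4c 51 55 00 ∥ eb 8c 27.
Inner hash: sum = 76+81+85+0+235+140+39 = 656; mod 256 = 144 → 90.

90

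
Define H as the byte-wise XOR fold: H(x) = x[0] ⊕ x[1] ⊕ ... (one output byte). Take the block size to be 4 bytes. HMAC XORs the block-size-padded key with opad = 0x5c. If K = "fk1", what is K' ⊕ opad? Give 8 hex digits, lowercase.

Key "fk1" = 66 6b 31 is 3 bytes ≤ B = 4; zero-pad to 4 bytes: K' = 66 6b 31 00.
XOR each byte with 0x5c: 66⊕5c=3a, 6b⊕5c=37, 31⊕5c=6d, 00⊕5c=5c.

3a376d5c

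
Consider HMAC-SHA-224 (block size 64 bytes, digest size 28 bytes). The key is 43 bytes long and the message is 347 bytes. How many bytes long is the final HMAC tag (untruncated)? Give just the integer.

The tag is one SHA-224 digest: 28 bytes.

28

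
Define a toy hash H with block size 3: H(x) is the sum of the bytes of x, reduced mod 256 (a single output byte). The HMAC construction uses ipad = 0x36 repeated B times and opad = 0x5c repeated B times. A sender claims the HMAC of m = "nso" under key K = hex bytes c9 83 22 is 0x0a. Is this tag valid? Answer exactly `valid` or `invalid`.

Key hex bytes c9 83 22 is exactly B = 3 bytes: K' = c9 83 22.
K' ⊕ ipad = ff b5 14; K' ⊕ opad = 95 df 7e.
Inner hash: sum = 255+181+20+110+115+111 = 792; mod 256 = 24 → 18.
Outer hash (recomputed tag): sum = 149+223+126+24 = 522; mod 256 = 10 → 0a.
Recomputed tag = 0a; claimed = 0a → match.

valid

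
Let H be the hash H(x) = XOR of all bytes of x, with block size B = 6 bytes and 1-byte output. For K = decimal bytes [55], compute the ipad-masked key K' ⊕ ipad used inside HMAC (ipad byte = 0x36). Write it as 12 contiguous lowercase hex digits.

013636363636

Key decimal bytes [55] = 37 is 1 byte ≤ B = 6; zero-pad to 6 bytes: K' = 37 00 00 00 00 00.
XOR each byte with 0x36: 37⊕36=01, 00⊕36=36, 00⊕36=36, 00⊕36=36, 00⊕36=36, 00⊕36=36.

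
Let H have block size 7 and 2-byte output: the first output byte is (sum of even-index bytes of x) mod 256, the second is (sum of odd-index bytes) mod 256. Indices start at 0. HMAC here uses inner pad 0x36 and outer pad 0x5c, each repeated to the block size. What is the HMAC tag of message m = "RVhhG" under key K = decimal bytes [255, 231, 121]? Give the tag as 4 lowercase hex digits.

Key decimal bytes [255, 231, 121] = ff e7 79 is 3 bytes ≤ B = 7; zero-pad to 7 bytes: K' = ff e7 79 00 00 00 00.
K' ⊕ ipad = c9 d1 4f 36 36 36 36.  K' ⊕ opad = a3 bb 25 5c 5c 5c 5c.
Inner input = (K'⊕ipad) ∥ m = c9 d1 4f 36 36 36 36 ∥ 52 56 68 68 47.
Inner hash: even-index sum = 578 mod 256 = 66; odd-index sum = 574 mod 256 = 62 → 42 3e.
Outer input = (K'⊕opad) ∥ inner = a3 bb 25 5c 5c 5c 5c ∥ 42 3e.
Outer hash (tag): even-index sum = 446 mod 256 = 190; odd-index sum = 437 mod 256 = 181 → be b5.

beb5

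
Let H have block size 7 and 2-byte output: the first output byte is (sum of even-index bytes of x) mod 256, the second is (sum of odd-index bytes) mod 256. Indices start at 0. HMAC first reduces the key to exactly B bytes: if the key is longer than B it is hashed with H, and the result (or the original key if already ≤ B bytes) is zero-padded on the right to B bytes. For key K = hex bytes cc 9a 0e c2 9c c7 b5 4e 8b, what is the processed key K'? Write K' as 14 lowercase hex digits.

|K| = 9 > B = 7, so first hash the key.
H(K): even-index sum = 694 mod 256 = 182; odd-index sum = 625 mod 256 = 113 → b6 71.
Zero-pad H(K) = b6 71 to 7 bytes: K' = b6 71 00 00 00 00 00.

b6710000000000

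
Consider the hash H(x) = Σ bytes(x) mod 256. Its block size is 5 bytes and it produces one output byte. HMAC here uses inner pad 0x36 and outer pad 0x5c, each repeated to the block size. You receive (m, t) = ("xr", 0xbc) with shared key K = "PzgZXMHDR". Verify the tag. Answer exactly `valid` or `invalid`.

valid

Key "PzgZXMHDR" = 50 7a 67 5a 58 4d 48 44 52 is 9 bytes > B = 5, so hash it first: H(key) = 0e, then zero-pad to 5 bytes: K' = 0e 00 00 00 00.
K' ⊕ ipad = 38 36 36 36 36; K' ⊕ opad = 52 5c 5c 5c 5c.
Inner hash: sum = 56+54+54+54+54+120+114 = 506; mod 256 = 250 → fa.
Outer hash (recomputed tag): sum = 82+92+92+92+92+250 = 700; mod 256 = 188 → bc.
Recomputed tag = bc; claimed = bc → match.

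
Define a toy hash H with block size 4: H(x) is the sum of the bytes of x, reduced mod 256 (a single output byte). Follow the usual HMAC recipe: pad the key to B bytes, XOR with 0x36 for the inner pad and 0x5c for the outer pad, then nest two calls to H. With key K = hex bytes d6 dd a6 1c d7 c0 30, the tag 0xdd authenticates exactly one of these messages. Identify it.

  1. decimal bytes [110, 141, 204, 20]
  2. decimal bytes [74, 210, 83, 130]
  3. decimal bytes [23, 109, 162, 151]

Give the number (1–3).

Key hex bytes d6 dd a6 1c d7 c0 30 is 7 bytes > B = 4, so hash it first: H(key) = 3c, then zero-pad to 4 bytes: K' = 3c 00 00 00.
K' ⊕ ipad = 0a 36 36 36; K' ⊕ opad = 60 5c 5c 5c.
m1: inner = H(0a 36 36 36 6e 8d cc 14) = 87; tag = H(60 5c 5c 5c 87) = fb
m2: inner = H(0a 36 36 36 4a d2 53 82) = 9d; tag = H(60 5c 5c 5c 9d) = 11
m3: inner = H(0a 36 36 36 17 6d a2 97) = 69; tag = H(60 5c 5c 5c 69) = dd ← matches

3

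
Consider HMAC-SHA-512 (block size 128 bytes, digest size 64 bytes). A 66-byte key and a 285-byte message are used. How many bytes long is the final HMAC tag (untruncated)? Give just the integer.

64

The tag is one SHA-512 digest: 64 bytes.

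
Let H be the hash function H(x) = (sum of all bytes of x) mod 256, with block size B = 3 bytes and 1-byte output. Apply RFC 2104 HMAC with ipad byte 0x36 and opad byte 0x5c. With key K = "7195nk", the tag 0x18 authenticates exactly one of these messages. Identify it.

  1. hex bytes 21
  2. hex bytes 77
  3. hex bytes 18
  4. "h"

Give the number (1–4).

Key "7195nk" = 37 31 39 35 6e 6b is 6 bytes > B = 3, so hash it first: H(key) = af, then zero-pad to 3 bytes: K' = af 00 00.
K' ⊕ ipad = 99 36 36; K' ⊕ opad = f3 5c 5c.
m1: inner = H(99 36 36 21) = 26; tag = H(f3 5c 5c 26) = d1
m2: inner = H(99 36 36 77) = 7c; tag = H(f3 5c 5c 7c) = 27
m3: inner = H(99 36 36 18) = 1d; tag = H(f3 5c 5c 1d) = c8
m4: inner = H(99 36 36 68) = 6d; tag = H(f3 5c 5c 6d) = 18 ← matches

4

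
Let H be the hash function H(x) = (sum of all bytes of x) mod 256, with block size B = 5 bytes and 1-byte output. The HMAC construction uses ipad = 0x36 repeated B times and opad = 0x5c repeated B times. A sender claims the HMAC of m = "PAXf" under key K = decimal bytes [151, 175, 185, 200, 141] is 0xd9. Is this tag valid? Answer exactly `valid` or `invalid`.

Key decimal bytes [151, 175, 185, 200, 141] = 97 af b9 c8 8d is exactly B = 5 bytes: K' = 97 af b9 c8 8d.
K' ⊕ ipad = a1 99 8f fe bb; K' ⊕ opad = cb f3 e5 94 d1.
Inner hash: sum = 161+153+143+254+187+80+65+88+102 = 1233; mod 256 = 209 → d1.
Outer hash (recomputed tag): sum = 203+243+229+148+209+209 = 1241; mod 256 = 217 → d9.
Recomputed tag = d9; claimed = d9 → match.

valid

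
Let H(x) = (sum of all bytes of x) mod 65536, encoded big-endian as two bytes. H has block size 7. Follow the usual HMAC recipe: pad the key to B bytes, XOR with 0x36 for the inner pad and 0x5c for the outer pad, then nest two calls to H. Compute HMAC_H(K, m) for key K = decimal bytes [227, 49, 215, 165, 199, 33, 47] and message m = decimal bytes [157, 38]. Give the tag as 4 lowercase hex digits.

0473

Key decimal bytes [227, 49, 215, 165, 199, 33, 47] = e3 31 d7 a5 c7 21 2f is exactly B = 7 bytes: K' = e3 31 d7 a5 c7 21 2f.
K' ⊕ ipad = d5 07 e1 93 f1 17 19.  K' ⊕ opad = bf 6d 8b f9 9b 7d 73.
Inner input = (K'⊕ipad) ∥ m = d5 07 e1 93 f1 17 19 ∥ 9d 26.
Inner hash: sum = 213+7+225+147+241+23+25+157+38 = 1076 → 04 34.
Outer input = (K'⊕opad) ∥ inner = bf 6d 8b f9 9b 7d 73 ∥ 04 34.
Outer hash (tag): sum = 191+109+139+249+155+125+115+4+52 = 1139 → 04 73.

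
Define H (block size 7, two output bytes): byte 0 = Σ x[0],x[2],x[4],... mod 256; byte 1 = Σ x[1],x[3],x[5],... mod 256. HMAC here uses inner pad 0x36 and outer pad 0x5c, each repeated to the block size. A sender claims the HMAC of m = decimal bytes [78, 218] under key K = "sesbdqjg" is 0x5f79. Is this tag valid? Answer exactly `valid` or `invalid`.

Key "sesbdqjg" = 73 65 73 62 64 71 6a 67 is 8 bytes > B = 7, so hash it first: H(key) = b4 9f, then zero-pad to 7 bytes: K' = b4 9f 00 00 00 00 00.
K' ⊕ ipad = 82 a9 36 36 36 36 36; K' ⊕ opad = e8 c3 5c 5c 5c 5c 5c.
Inner hash: even-index sum = 510 mod 256 = 254; odd-index sum = 355 mod 256 = 99 → fe 63.
Outer hash (recomputed tag): even-index sum = 607 mod 256 = 95; odd-index sum = 633 mod 256 = 121 → 5f 79.
Recomputed tag = 5f79; claimed = 5f79 → match.

valid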